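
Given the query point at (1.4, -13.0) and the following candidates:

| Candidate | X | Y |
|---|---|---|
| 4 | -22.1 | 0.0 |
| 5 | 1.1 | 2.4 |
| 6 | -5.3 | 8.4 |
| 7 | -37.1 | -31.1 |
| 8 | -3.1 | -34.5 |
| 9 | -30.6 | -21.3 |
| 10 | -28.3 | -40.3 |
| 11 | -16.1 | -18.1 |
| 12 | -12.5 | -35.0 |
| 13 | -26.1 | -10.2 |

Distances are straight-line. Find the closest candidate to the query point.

Distances from (1.4, -13.0):
4: √((-23.5)² + (13.0)²) = √(552.250 + 169.000) = 26.9
5: √((-0.3)² + (15.4)²) = √(0.090 + 237.160) = 15.4
6: √((-6.7)² + (21.4)²) = √(44.890 + 457.960) = 22.4
7: √((-38.5)² + (-18.1)²) = √(1482.250 + 327.610) = 42.5
8: √((-4.5)² + (-21.5)²) = √(20.250 + 462.250) = 22.0
9: √((-32.0)² + (-8.3)²) = √(1024.000 + 68.890) = 33.1
10: √((-29.7)² + (-27.3)²) = √(882.090 + 745.290) = 40.3
11: √((-17.5)² + (-5.1)²) = √(306.250 + 26.010) = 18.2
12: √((-13.9)² + (-22.0)²) = √(193.210 + 484.000) = 26.0
13: √((-27.5)² + (2.8)²) = √(756.250 + 7.840) = 27.6
Minimum: 5 at 15.4.

5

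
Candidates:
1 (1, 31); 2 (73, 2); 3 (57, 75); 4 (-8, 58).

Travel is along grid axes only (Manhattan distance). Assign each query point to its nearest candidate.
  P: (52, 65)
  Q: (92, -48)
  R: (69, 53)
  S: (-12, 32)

P at (52, 65):
  1: 85
  2: 84
  3: 15
  4: 67
  → nearest: 3 (15)
Q at (92, -48):
  1: 170
  2: 69
  3: 158
  4: 206
  → nearest: 2 (69)
R at (69, 53):
  1: 90
  2: 55
  3: 34
  4: 82
  → nearest: 3 (34)
S at (-12, 32):
  1: 14
  2: 115
  3: 112
  4: 30
  → nearest: 1 (14)

P→3; Q→2; R→3; S→1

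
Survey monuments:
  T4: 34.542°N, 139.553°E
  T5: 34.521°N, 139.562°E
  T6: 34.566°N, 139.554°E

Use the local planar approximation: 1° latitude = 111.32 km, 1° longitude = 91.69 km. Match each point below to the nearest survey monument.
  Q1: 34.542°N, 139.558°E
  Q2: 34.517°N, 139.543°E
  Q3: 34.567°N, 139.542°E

Q1 at 34.542°N, 139.558°E:
  T4: √((0.000·111.32)² + (-0.005·91.69)²) = √(0.00000 + 0.21018) = 0.458 km
  T5: √((-0.021·111.32)² + (0.004·91.69)²) = √(5.46493 + 0.13451) = 2.366 km
  T6: √((0.024·111.32)² + (-0.004·91.69)²) = √(7.13787 + 0.13451) = 2.697 km
  → nearest: T4 (0.458 km)
Q2 at 34.517°N, 139.543°E:
  T4: √((0.025·111.32)² + (0.010·91.69)²) = √(7.74509 + 0.84071) = 2.930 km
  T5: √((0.004·111.32)² + (0.019·91.69)²) = √(0.19827 + 3.03495) = 1.798 km
  T6: √((0.049·111.32)² + (0.011·91.69)²) = √(29.75353 + 1.01725) = 5.547 km
  → nearest: T5 (1.798 km)
Q3 at 34.567°N, 139.542°E:
  T4: √((-0.025·111.32)² + (0.011·91.69)²) = √(7.74509 + 1.01725) = 2.960 km
  T5: √((-0.046·111.32)² + (0.020·91.69)²) = √(26.22177 + 3.36282) = 5.439 km
  T6: √((-0.001·111.32)² + (0.012·91.69)²) = √(0.01239 + 1.21062) = 1.106 km
  → nearest: T6 (1.106 km)

Q1→T4; Q2→T5; Q3→T6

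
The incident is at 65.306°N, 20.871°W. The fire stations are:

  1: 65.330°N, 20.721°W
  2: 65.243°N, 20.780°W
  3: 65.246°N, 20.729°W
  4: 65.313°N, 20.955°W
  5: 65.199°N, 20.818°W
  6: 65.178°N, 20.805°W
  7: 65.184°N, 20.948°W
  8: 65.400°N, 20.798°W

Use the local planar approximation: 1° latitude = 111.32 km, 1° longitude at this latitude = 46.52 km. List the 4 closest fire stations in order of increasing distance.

Distances from 65.306°N, 20.871°W:
1: 7.472 km
2: 8.192 km
3: 9.394 km
4: 3.985 km
5: 12.164 km
6: 14.576 km
7: 14.045 km
8: 11.001 km
Sorted: 4 (3.985 km) < 1 (7.472 km) < 2 (8.192 km) < 3 (9.394 km) < 8 (11.001 km) < 5 (12.164 km) < …

4, 1, 2, 3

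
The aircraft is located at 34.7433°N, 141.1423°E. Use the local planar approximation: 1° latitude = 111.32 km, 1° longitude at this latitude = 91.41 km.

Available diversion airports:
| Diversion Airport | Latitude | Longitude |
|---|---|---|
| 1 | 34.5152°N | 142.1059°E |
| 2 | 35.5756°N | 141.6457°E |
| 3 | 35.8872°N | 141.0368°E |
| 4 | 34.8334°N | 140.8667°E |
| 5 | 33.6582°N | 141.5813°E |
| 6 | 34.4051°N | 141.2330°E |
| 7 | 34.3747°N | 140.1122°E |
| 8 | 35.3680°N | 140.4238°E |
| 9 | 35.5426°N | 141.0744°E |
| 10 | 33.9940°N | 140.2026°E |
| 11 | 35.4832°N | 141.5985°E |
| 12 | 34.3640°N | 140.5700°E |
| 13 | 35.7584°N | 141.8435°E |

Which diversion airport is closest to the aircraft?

Distances from 34.7433°N, 141.1423°E:
1: 91.6696 km
2: 103.4494 km
3: 127.7036 km
4: 27.1158 km
5: 127.2846 km
6: 38.5505 km
7: 102.7134 km
8: 95.6538 km
9: 89.1943 km
10: 119.7332 km
11: 92.3206 km
12: 67.2279 km
13: 129.9138 km
Minimum: 4 at 27.1158 km.

4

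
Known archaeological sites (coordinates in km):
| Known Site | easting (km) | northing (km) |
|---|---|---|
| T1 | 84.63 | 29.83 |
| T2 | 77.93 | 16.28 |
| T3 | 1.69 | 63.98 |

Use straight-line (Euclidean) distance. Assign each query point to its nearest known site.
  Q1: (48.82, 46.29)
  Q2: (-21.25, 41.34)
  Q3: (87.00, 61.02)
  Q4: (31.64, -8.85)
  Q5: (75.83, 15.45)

Q1 at (48.82, 46.29):
  T1: 39.41 km
  T2: 41.81 km
  T3: 50.34 km
  → nearest: T1 (39.41 km)
Q2 at (-21.25, 41.34):
  T1: 106.50 km
  T2: 102.30 km
  T3: 32.23 km
  → nearest: T3 (32.23 km)
Q3 at (87.00, 61.02):
  T1: 31.28 km
  T2: 45.65 km
  T3: 85.36 km
  → nearest: T1 (31.28 km)
Q4 at (31.64, -8.85):
  T1: 65.61 km
  T2: 52.67 km
  T3: 78.75 km
  → nearest: T2 (52.67 km)
Q5 at (75.83, 15.45):
  T1: 16.86 km
  T2: 2.26 km
  T3: 88.61 km
  → nearest: T2 (2.26 km)

Q1→T1; Q2→T3; Q3→T1; Q4→T2; Q5→T2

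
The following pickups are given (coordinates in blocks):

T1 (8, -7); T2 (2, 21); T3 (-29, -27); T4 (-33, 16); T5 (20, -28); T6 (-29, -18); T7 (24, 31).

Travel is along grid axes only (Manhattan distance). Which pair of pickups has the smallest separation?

T3 and T6

Pairwise distances:
T3–T6: |0| + |9| = 0 + 9 = 9 blocks
T2–T7: |22| + |10| = 22 + 10 = 32 blocks
T1–T5: |12| + |-21| = 12 + 21 = 33 blocks
T1–T2: |-6| + |28| = 6 + 28 = 34 blocks
T4–T6: |4| + |-34| = 4 + 34 = 38 blocks
T2–T4: |-35| + |-5| = 35 + 5 = 40 blocks
T3–T4: |-4| + |43| = 4 + 43 = 47 blocks
T1–T6: |-37| + |-11| = 37 + 11 = 48 blocks
T3–T5: |49| + |-1| = 49 + 1 = 50 blocks
T1–T7: |16| + |38| = 16 + 38 = 54 blocks
T1–T3: |-37| + |-20| = 37 + 20 = 57 blocks
T5–T6: |-49| + |10| = 49 + 10 = 59 blocks
T5–T7: |4| + |59| = 4 + 59 = 63 blocks
T1–T4: |-41| + |23| = 41 + 23 = 64 blocks
T2–T5: |18| + |-49| = 18 + 49 = 67 blocks
T2–T6: |-31| + |-39| = 31 + 39 = 70 blocks
T4–T7: |57| + |15| = 57 + 15 = 72 blocks
T2–T3: |-31| + |-48| = 31 + 48 = 79 blocks
T4–T5: |53| + |-44| = 53 + 44 = 97 blocks
T6–T7: |53| + |49| = 53 + 49 = 102 blocks
T3–T7: |53| + |58| = 53 + 58 = 111 blocks
Closest pair: T3–T6 at 9 blocks.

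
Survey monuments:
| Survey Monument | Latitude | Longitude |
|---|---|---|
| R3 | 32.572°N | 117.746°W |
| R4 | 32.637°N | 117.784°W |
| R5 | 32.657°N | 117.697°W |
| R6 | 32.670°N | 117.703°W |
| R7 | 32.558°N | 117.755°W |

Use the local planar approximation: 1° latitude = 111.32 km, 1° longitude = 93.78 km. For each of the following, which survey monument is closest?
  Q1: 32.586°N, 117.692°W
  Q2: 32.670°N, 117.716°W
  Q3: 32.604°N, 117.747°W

Q1 at 32.586°N, 117.692°W:
  R3: 5.299 km
  R4: 10.328 km
  R5: 7.918 km
  R6: 9.408 km
  R7: 6.680 km
  → nearest: R3 (5.299 km)
Q2 at 32.670°N, 117.716°W:
  R3: 11.266 km
  R4: 7.359 km
  R5: 2.295 km
  R6: 1.219 km
  R7: 12.993 km
  → nearest: R6 (1.219 km)
Q3 at 32.604°N, 117.747°W:
  R3: 3.563 km
  R4: 5.053 km
  R5: 7.536 km
  R6: 8.427 km
  R7: 5.175 km
  → nearest: R3 (3.563 km)

Q1→R3; Q2→R6; Q3→R3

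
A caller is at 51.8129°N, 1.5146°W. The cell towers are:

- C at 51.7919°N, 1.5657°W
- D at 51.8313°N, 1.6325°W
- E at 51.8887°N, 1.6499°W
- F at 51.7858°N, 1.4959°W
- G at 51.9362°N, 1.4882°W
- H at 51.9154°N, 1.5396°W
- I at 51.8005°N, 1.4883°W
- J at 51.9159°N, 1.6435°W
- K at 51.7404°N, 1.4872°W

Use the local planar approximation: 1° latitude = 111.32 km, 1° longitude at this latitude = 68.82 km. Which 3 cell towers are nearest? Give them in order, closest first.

I, F, C

Distances from 51.8129°N, 1.5146°W:
C: √((-0.0210·111.32)² + (-0.0511·68.82)²) = √(5.464935 + 12.367193) = 4.2228 km
D: √((0.0184·111.32)² + (-0.1179·68.82)²) = √(4.195484 + 65.835016) = 8.3684 km
E: √((0.0758·111.32)² + (-0.1353·68.82)²) = √(71.200789 + 86.701164) = 12.5659 km
F: √((-0.0271·111.32)² + (0.0187·68.82)²) = √(9.100913 + 1.656199) = 3.2798 km
G: √((0.1233·111.32)² + (0.0264·68.82)²) = √(188.396378 + 3.300937) = 13.8455 km
H: √((0.1025·111.32)² + (-0.0250·68.82)²) = √(130.194946 + 2.960120) = 11.5393 km
I: √((-0.0124·111.32)² + (0.0263·68.82)²) = √(1.905416 + 3.275977) = 2.2763 km
J: √((0.1030·111.32)² + (-0.1289·68.82)²) = √(131.468239 + 78.692831) = 14.4969 km
K: √((-0.0725·111.32)² + (0.0274·68.82)²) = √(65.136198 + 3.555744) = 8.2881 km
Sorted: I (2.2763 km) < F (3.2798 km) < C (4.2228 km) < K (8.2881 km) < D (8.3684 km) < …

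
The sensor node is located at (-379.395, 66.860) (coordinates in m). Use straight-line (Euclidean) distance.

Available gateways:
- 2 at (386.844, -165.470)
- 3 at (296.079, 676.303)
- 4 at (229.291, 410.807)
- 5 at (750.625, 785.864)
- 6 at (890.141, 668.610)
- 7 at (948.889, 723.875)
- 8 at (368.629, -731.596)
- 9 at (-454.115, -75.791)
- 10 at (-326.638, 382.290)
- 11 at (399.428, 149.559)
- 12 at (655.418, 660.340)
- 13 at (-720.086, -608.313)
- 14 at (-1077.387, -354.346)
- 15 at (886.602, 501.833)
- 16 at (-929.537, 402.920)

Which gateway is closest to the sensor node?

Distances from (-379.395, 66.860):
2: √((766.239)² + (-232.330)²) = √(587122.20512 + 53977.22890) = 800.687 m
3: √((675.474)² + (609.443)²) = √(456265.12468 + 371420.77025) = 909.772 m
4: √((608.686)² + (343.947)²) = √(370498.64660 + 118299.53881) = 699.141 m
5: √((1130.020)² + (719.004)²) = √(1276945.20040 + 516966.75202) = 1339.370 m
6: √((1269.536)² + (601.750)²) = √(1611721.65530 + 362103.06250) = 1404.929 m
7: √((1328.284)² + (657.015)²) = √(1764338.38466 + 431668.71022) = 1481.893 m
8: √((748.024)² + (-798.456)²) = √(559539.90458 + 637531.98394) = 1094.108 m
9: √((-74.720)² + (-142.651)²) = √(5583.07840 + 20349.30780) = 161.035 m
10: √((52.757)² + (315.430)²) = √(2783.30105 + 99496.08490) = 319.811 m
11: √((778.823)² + (82.699)²) = √(606565.26533 + 6839.12460) = 783.201 m
12: √((1034.813)² + (593.480)²) = √(1070837.94497 + 352218.51040) = 1192.919 m
13: √((-340.691)² + (-675.173)²) = √(116070.35748 + 455858.57993) = 756.260 m
14: √((-697.992)² + (-421.206)²) = √(487192.83206 + 177414.49444) = 815.235 m
15: √((1265.997)² + (434.973)²) = √(1602748.40401 + 189201.51073) = 1338.637 m
16: √((-550.142)² + (336.060)²) = √(302656.22016 + 112936.32360) = 644.665 m
Minimum: 9 at 161.035 m.

9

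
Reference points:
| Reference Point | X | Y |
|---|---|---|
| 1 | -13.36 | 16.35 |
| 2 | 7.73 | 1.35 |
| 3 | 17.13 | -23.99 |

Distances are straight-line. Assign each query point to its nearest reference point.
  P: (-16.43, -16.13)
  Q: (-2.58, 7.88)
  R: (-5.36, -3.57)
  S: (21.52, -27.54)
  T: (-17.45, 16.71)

P→2; Q→2; R→2; S→3; T→1

P at (-16.43, -16.13):
  1: 32.62
  2: 29.82
  3: 34.47
  → nearest: 2 (29.82)
Q at (-2.58, 7.88):
  1: 13.71
  2: 12.20
  3: 37.47
  → nearest: 2 (12.20)
R at (-5.36, -3.57):
  1: 21.47
  2: 13.98
  3: 30.38
  → nearest: 2 (13.98)
S at (21.52, -27.54):
  1: 56.06
  2: 32.01
  3: 5.65
  → nearest: 3 (5.65)
T at (-17.45, 16.71):
  1: 4.11
  2: 29.50
  3: 53.41
  → nearest: 1 (4.11)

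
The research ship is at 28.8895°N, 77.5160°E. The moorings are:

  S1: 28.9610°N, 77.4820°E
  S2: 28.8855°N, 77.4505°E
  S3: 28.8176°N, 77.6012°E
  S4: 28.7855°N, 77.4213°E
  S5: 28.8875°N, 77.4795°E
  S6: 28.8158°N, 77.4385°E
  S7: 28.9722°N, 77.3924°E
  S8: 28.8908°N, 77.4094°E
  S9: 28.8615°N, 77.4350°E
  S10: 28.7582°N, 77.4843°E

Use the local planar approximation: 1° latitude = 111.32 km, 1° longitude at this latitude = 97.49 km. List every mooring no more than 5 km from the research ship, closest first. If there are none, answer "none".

S5

Distances from 28.8895°N, 77.5160°E:
S1: √((0.0715·111.32)² + (-0.0340·97.49)²) = √(63.351730 + 10.986971) = 8.6220 km
S2: √((-0.0040·111.32)² + (-0.0655·97.49)²) = √(0.198274 + 40.775824) = 6.4011 km
S3: √((-0.0719·111.32)² + (0.0852·97.49)²) = √(64.062543 + 68.992095) = 11.5349 km
S4: √((-0.1040·111.32)² + (-0.0947·97.49)²) = √(134.033412 + 85.235419) = 14.8077 km
S5: √((-0.0020·111.32)² + (-0.0365·97.49)²) = √(0.049569 + 12.662104) = 3.5653 km
S6: √((-0.0737·111.32)² + (-0.0775·97.49)²) = √(67.310276 + 57.085202) = 11.1533 km
S7: √((0.0827·111.32)² + (-0.1236·97.49)²) = √(84.753456 + 145.196812) = 15.1641 km
S8: √((0.0013·111.32)² + (-0.1066·97.49)²) = √(0.020943 + 108.002684) = 10.3934 km
S9: √((-0.0280·111.32)² + (-0.0810·97.49)²) = √(9.715440 + 62.357713) = 8.4896 km
S10: √((-0.1313·111.32)² + (-0.0317·97.49)²) = √(213.636693 + 9.550776) = 14.9395 km
Threshold 5 km: S5 (3.5653 km) is within range.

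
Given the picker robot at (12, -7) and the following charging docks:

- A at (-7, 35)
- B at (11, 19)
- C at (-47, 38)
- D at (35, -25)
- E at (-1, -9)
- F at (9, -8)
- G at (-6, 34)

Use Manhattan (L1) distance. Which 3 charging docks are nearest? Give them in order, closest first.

F, E, B

Distances from (12, -7):
A: 61
B: 27
C: 104
D: 41
E: 15
F: 4
G: 59
Sorted: F (4) < E (15) < B (27) < D (41) < G (59) < …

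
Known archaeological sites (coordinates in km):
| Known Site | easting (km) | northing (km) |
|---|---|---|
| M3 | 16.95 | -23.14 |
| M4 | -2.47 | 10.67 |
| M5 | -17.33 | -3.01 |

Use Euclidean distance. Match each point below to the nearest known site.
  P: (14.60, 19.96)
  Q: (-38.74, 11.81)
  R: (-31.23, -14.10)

P→M4; Q→M5; R→M5

P at (14.60, 19.96):
  M3: √((2.35)² + (-43.10)²) = √(5.5225 + 1857.6100) = 43.16 km
  M4: √((-17.07)² + (-9.29)²) = √(291.3849 + 86.3041) = 19.43 km
  M5: √((-31.93)² + (-22.97)²) = √(1019.5249 + 527.6209) = 39.33 km
  → nearest: M4 (19.43 km)
Q at (-38.74, 11.81):
  M3: √((55.69)² + (-34.95)²) = √(3101.3761 + 1221.5025) = 65.75 km
  M4: √((36.27)² + (-1.14)²) = √(1315.5129 + 1.2996) = 36.29 km
  M5: √((21.41)² + (-14.82)²) = √(458.3881 + 219.6324) = 26.04 km
  → nearest: M5 (26.04 km)
R at (-31.23, -14.10):
  M3: √((48.18)² + (-9.04)²) = √(2321.3124 + 81.7216) = 49.02 km
  M4: √((28.76)² + (24.77)²) = √(827.1376 + 613.5529) = 37.96 km
  M5: √((13.90)² + (11.09)²) = √(193.2100 + 122.9881) = 17.78 km
  → nearest: M5 (17.78 km)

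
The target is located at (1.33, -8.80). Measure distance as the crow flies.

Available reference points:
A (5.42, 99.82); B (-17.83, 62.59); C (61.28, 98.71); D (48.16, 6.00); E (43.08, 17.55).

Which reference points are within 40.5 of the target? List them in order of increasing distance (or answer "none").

Distances from (1.33, -8.80):
A: √((4.09)² + (108.62)²) = √(16.7281 + 11798.3044) = 108.70
B: √((-19.16)² + (71.39)²) = √(367.1056 + 5096.5321) = 73.92
C: √((59.95)² + (107.51)²) = √(3594.0025 + 11558.4001) = 123.10
D: √((46.83)² + (14.80)²) = √(2193.0489 + 219.0400) = 49.11
E: √((41.75)² + (26.35)²) = √(1743.0625 + 694.3225) = 49.37
Threshold 40.5: none within range.

none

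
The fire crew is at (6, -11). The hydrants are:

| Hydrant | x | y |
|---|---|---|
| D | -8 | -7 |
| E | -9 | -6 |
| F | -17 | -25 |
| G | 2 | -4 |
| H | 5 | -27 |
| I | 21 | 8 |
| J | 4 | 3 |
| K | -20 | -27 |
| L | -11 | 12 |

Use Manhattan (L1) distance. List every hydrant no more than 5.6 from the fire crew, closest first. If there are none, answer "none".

none

Distances from (6, -11):
D: |-14| + |4| = 14 + 4 = 18
E: |-15| + |5| = 15 + 5 = 20
F: |-23| + |-14| = 23 + 14 = 37
G: |-4| + |7| = 4 + 7 = 11
H: |-1| + |-16| = 1 + 16 = 17
I: |15| + |19| = 15 + 19 = 34
J: |-2| + |14| = 2 + 14 = 16
K: |-26| + |-16| = 26 + 16 = 42
L: |-17| + |23| = 17 + 23 = 40
Threshold 5.6: none within range.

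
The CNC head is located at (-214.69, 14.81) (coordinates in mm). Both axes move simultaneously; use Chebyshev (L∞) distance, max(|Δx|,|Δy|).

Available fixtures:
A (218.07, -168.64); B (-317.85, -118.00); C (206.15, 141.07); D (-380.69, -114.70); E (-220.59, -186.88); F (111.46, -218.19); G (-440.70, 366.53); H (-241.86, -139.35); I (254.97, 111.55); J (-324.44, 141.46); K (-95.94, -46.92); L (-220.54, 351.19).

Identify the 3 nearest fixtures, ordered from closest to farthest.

Distances from (-214.69, 14.81):
A: max(|432.76|, |-183.45|) = 432.76 mm
B: max(|-103.16|, |-132.81|) = 132.81 mm
C: max(|420.84|, |126.26|) = 420.84 mm
D: max(|-166.00|, |-129.51|) = 166.00 mm
E: max(|-5.90|, |-201.69|) = 201.69 mm
F: max(|326.15|, |-233.00|) = 326.15 mm
G: max(|-226.01|, |351.72|) = 351.72 mm
H: max(|-27.17|, |-154.16|) = 154.16 mm
I: max(|469.66|, |96.74|) = 469.66 mm
J: max(|-109.75|, |126.65|) = 126.65 mm
K: max(|118.75|, |-61.73|) = 118.75 mm
L: max(|-5.85|, |336.38|) = 336.38 mm
Sorted: K (118.75 mm) < J (126.65 mm) < B (132.81 mm) < H (154.16 mm) < D (166.00 mm) < …

K, J, B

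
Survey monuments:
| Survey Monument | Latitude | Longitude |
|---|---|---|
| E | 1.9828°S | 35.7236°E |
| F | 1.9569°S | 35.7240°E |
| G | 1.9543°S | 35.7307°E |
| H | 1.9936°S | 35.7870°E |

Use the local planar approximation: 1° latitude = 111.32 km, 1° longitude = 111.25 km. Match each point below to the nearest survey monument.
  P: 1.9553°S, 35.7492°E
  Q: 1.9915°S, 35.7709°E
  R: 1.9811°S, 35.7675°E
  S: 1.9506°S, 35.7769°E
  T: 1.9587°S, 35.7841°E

P at 1.9553°S, 35.7492°E:
  E: 4.1812 km
  F: 2.8092 km
  G: 2.0611 km
  H: 5.9885 km
  → nearest: G (2.0611 km)
Q at 1.9915°S, 35.7709°E:
  E: 5.3505 km
  F: 6.4853 km
  G: 6.0951 km
  H: 1.8063 km
  → nearest: H (1.8063 km)
R at 1.9811°S, 35.7675°E:
  E: 4.8875 km
  F: 5.5387 km
  G: 5.0657 km
  H: 2.5773 km
  → nearest: H (2.5773 km)
S at 1.9506°S, 35.7769°E:
  E: 6.9289 km
  F: 5.9268 km
  G: 5.1562 km
  H: 4.9169 km
  → nearest: H (4.9169 km)
T at 1.9587°S, 35.7841°E:
  E: 7.2456 km
  F: 6.6891 km
  G: 5.9609 km
  H: 3.8984 km
  → nearest: H (3.8984 km)

P→G; Q→H; R→H; S→H; T→H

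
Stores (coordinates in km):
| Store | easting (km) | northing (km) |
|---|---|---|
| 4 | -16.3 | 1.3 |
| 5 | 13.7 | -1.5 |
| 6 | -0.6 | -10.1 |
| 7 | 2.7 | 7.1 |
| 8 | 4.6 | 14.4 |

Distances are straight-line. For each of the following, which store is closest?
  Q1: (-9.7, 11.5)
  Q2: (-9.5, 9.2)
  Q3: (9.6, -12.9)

Q1→4; Q2→4; Q3→6

Q1 at (-9.7, 11.5):
  4: √((-6.6)² + (-10.2)²) = √(43.5600 + 104.0400) = 12.15 km
  5: √((23.4)² + (-13.0)²) = √(547.5600 + 169.0000) = 26.77 km
  6: √((9.1)² + (-21.6)²) = √(82.8100 + 466.5600) = 23.44 km
  7: √((12.4)² + (-4.4)²) = √(153.7600 + 19.3600) = 13.16 km
  8: √((14.3)² + (2.9)²) = √(204.4900 + 8.4100) = 14.59 km
  → nearest: 4 (12.15 km)
Q2 at (-9.5, 9.2):
  4: √((-6.8)² + (-7.9)²) = √(46.2400 + 62.4100) = 10.42 km
  5: √((23.2)² + (-10.7)²) = √(538.2400 + 114.4900) = 25.55 km
  6: √((8.9)² + (-19.3)²) = √(79.2100 + 372.4900) = 21.25 km
  7: √((12.2)² + (-2.1)²) = √(148.8400 + 4.4100) = 12.38 km
  8: √((14.1)² + (5.2)²) = √(198.8100 + 27.0400) = 15.03 km
  → nearest: 4 (10.42 km)
Q3 at (9.6, -12.9):
  4: √((-25.9)² + (14.2)²) = √(670.8100 + 201.6400) = 29.54 km
  5: √((4.1)² + (11.4)²) = √(16.8100 + 129.9600) = 12.11 km
  6: √((-10.2)² + (2.8)²) = √(104.0400 + 7.8400) = 10.58 km
  7: √((-6.9)² + (20.0)²) = √(47.6100 + 400.0000) = 21.16 km
  8: √((-5.0)² + (27.3)²) = √(25.0000 + 745.2900) = 27.75 km
  → nearest: 6 (10.58 km)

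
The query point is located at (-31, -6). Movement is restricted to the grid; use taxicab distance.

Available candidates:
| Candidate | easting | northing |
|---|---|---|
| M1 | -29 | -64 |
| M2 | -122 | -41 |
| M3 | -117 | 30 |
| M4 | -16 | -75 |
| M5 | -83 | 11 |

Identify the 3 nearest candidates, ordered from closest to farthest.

Distances from (-31, -6):
M1: 60
M2: 126
M3: 122
M4: 84
M5: 69
Sorted: M1 (60) < M5 (69) < M4 (84) < M3 (122) < M2 (126)

M1, M5, M4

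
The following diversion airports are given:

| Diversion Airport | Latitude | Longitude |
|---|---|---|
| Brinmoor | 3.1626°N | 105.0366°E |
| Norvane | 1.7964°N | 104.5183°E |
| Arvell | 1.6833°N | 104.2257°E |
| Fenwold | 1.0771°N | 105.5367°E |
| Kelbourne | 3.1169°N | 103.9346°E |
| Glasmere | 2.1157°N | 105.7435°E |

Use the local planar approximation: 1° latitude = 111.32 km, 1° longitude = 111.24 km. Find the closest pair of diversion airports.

Norvane and Arvell

Pairwise distances:
Brinmoor–Norvane: 162.6473 km
Brinmoor–Arvell: 187.7630 km
Brinmoor–Fenwold: 238.7302 km
Brinmoor–Kelbourne: 122.6920 km
Brinmoor–Glasmere: 140.5892 km
Norvane–Arvell: 34.8990 km
Norvane–Fenwold: 138.7282 km
Norvane–Kelbourne: 160.6998 km
Norvane–Glasmere: 140.8500 km
Arvell–Fenwold: 160.6919 km
Arvell–Kelbourne: 162.8405 km
Arvell–Glasmere: 175.5674 km
Fenwold–Kelbourne: 288.6564 km
Fenwold–Glasmere: 117.8833 km
Kelbourne–Glasmere: 230.0265 km
Closest pair: Norvane–Arvell at 34.8990 km.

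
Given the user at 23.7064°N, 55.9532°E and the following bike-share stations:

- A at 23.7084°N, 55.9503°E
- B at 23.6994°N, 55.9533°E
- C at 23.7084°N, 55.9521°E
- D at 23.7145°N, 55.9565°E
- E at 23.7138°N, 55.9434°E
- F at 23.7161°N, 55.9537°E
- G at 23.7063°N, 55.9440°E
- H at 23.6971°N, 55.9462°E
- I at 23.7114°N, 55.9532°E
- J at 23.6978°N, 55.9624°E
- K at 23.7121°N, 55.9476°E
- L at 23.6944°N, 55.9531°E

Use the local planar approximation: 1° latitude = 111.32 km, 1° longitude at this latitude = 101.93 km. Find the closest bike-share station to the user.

C

Distances from 23.7064°N, 55.9532°E:
A: √((0.0020·111.32)² + (-0.0029·101.93)²) = √(0.049569 + 0.087378) = 0.3701 km
B: √((-0.0070·111.32)² + (0.0001·101.93)²) = √(0.607215 + 0.000104) = 0.7793 km
C: √((0.0020·111.32)² + (-0.0011·101.93)²) = √(0.049569 + 0.012572) = 0.2493 km
D: √((0.0081·111.32)² + (0.0033·101.93)²) = √(0.813048 + 0.113144) = 0.9624 km
E: √((0.0074·111.32)² + (-0.0098·101.93)²) = √(0.678594 + 0.997829) = 1.2948 km
F: √((0.0097·111.32)² + (0.0005·101.93)²) = √(1.165977 + 0.002597) = 1.0810 km
G: √((-0.0001·111.32)² + (-0.0092·101.93)²) = √(0.000124 + 0.879386) = 0.9378 km
H: √((-0.0093·111.32)² + (-0.0070·101.93)²) = √(1.071796 + 0.509097) = 1.2573 km
I: √((0.0050·111.32)² + (0.0000·101.93)²) = √(0.309804 + 0.000000) = 0.5566 km
J: √((-0.0086·111.32)² + (0.0092·101.93)²) = √(0.916523 + 0.879386) = 1.3401 km
K: √((0.0057·111.32)² + (-0.0056·101.93)²) = √(0.402621 + 0.325822) = 0.8535 km
L: √((-0.0120·111.32)² + (-0.0001·101.93)²) = √(1.784469 + 0.000104) = 1.3359 km
Minimum: C at 0.2493 km.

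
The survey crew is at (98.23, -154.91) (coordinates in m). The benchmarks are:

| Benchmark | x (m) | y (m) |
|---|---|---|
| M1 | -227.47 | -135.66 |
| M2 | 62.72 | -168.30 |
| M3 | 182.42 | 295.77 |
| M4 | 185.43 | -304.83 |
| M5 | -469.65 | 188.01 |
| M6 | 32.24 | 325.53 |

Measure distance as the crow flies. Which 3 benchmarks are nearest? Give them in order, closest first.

M2, M4, M1

Distances from (98.23, -154.91):
M1: 326.27 m
M2: 37.95 m
M3: 458.48 m
M4: 173.44 m
M5: 663.39 m
M6: 484.95 m
Sorted: M2 (37.95 m) < M4 (173.44 m) < M1 (326.27 m) < M3 (458.48 m) < M6 (484.95 m) < …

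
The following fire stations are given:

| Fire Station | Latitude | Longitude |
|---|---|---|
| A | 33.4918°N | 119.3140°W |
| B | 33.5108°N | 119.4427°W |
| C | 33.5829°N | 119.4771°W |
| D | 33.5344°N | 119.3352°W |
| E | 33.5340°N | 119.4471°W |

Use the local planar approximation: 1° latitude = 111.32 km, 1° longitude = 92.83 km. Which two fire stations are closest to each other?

Pairwise distances:
A–B: 12.1330 km
A–C: 18.2231 km
A–D: 5.1344 km
A–E: 13.2186 km
B–C: 8.6381 km
B–D: 10.3192 km
B–E: 2.6147 km
C–D: 14.2361 km
C–E: 6.1146 km
D–E: 10.3878 km
Closest pair: B–E at 2.6147 km.

B and E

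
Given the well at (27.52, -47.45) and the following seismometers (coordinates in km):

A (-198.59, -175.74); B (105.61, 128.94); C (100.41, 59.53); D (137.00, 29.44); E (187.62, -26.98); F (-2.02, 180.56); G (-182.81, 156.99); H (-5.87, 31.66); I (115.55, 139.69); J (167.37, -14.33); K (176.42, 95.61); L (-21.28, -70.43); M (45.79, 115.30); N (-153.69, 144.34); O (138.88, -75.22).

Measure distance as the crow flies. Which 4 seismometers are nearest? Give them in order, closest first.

Distances from (27.52, -47.45):
A: √((-226.11)² + (-128.29)²) = √(51125.7321 + 16458.3241) = 259.97 km
B: √((78.09)² + (176.39)²) = √(6098.0481 + 31113.4321) = 192.90 km
C: √((72.89)² + (106.98)²) = √(5312.9521 + 11444.7204) = 129.45 km
D: √((109.48)² + (76.89)²) = √(11985.8704 + 5912.0721) = 133.78 km
E: √((160.10)² + (20.47)²) = √(25632.0100 + 419.0209) = 161.40 km
F: √((-29.54)² + (228.01)²) = √(872.6116 + 51988.5601) = 229.92 km
G: √((-210.33)² + (204.44)²) = √(44238.7089 + 41795.7136) = 293.32 km
H: √((-33.39)² + (79.11)²) = √(1114.8921 + 6258.3921) = 85.87 km
I: √((88.03)² + (187.14)²) = √(7749.2809 + 35021.3796) = 206.81 km
J: √((139.85)² + (33.12)²) = √(19558.0225 + 1096.9344) = 143.72 km
K: √((148.90)² + (143.06)²) = √(22171.2100 + 20466.1636) = 206.49 km
L: √((-48.80)² + (-22.98)²) = √(2381.4400 + 528.0804) = 53.94 km
M: √((18.27)² + (162.75)²) = √(333.7929 + 26487.5625) = 163.77 km
N: √((-181.21)² + (191.79)²) = √(32837.0641 + 36783.4041) = 263.86 km
O: √((111.36)² + (-27.77)²) = √(12401.0496 + 771.1729) = 114.77 km
Sorted: L (53.94 km) < H (85.87 km) < O (114.77 km) < C (129.45 km) < D (133.78 km) < J (143.72 km) < …

L, H, O, C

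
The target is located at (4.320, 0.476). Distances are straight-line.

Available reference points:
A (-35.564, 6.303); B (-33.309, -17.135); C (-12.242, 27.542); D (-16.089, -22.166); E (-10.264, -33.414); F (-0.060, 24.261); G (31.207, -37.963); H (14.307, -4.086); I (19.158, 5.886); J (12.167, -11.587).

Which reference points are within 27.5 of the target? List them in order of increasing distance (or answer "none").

H, J, I, F

Distances from (4.320, 0.476):
A: 40.307
B: 41.546
C: 31.731
D: 30.483
E: 36.895
F: 24.185
G: 46.909
H: 10.980
I: 15.793
J: 14.391
Threshold 27.5: H (10.980), J (14.391), I (15.793), F (24.185) are within range.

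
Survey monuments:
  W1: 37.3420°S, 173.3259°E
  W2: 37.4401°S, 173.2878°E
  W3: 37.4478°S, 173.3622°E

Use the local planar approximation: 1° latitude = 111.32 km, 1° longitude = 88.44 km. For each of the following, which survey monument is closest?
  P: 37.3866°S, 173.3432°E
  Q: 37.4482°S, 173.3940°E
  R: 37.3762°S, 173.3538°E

P at 37.3866°S, 173.3432°E:
  W1: 5.1953 km
  W2: 7.7120 km
  W3: 7.0170 km
  → nearest: W1 (5.1953 km)
Q at 37.4482°S, 173.3940°E:
  W1: 13.2679 km
  W2: 9.4355 km
  W3: 2.8127 km
  → nearest: W3 (2.8127 km)
R at 37.3762°S, 173.3538°E:
  W1: 4.5368 km
  W2: 9.2017 km
  W3: 8.0051 km
  → nearest: W1 (4.5368 km)

P→W1; Q→W3; R→W1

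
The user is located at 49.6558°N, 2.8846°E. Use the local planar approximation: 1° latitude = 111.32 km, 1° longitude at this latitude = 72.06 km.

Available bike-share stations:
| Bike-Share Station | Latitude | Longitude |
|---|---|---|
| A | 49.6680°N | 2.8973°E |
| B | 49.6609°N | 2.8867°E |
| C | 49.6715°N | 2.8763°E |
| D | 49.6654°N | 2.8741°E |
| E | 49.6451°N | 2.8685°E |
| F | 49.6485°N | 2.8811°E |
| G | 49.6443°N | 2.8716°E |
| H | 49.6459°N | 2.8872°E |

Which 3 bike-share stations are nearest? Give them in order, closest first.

Distances from 49.6558°N, 2.8846°E:
A: √((0.0122·111.32)² + (0.0127·72.06)²) = √(1.844446 + 0.837521) = 1.6377 km
B: √((0.0051·111.32)² + (0.0021·72.06)²) = √(0.322320 + 0.022900) = 0.5876 km
C: √((0.0157·111.32)² + (-0.0083·72.06)²) = √(3.054539 + 0.357721) = 1.8472 km
D: √((0.0096·111.32)² + (-0.0105·72.06)²) = √(1.142060 + 0.572489) = 1.3094 km
E: √((-0.0107·111.32)² + (-0.0161·72.06)²) = √(1.418776 + 1.345985) = 1.6628 km
F: √((-0.0073·111.32)² + (-0.0035·72.06)²) = √(0.660377 + 0.063610) = 0.8509 km
G: √((-0.0115·111.32)² + (-0.0130·72.06)²) = √(1.638861 + 0.877557) = 1.5863 km
H: √((-0.0099·111.32)² + (0.0026·72.06)²) = √(1.214554 + 0.035102) = 1.1179 km
Sorted: B (0.5876 km) < F (0.8509 km) < H (1.1179 km) < D (1.3094 km) < G (1.5863 km) < …

B, F, H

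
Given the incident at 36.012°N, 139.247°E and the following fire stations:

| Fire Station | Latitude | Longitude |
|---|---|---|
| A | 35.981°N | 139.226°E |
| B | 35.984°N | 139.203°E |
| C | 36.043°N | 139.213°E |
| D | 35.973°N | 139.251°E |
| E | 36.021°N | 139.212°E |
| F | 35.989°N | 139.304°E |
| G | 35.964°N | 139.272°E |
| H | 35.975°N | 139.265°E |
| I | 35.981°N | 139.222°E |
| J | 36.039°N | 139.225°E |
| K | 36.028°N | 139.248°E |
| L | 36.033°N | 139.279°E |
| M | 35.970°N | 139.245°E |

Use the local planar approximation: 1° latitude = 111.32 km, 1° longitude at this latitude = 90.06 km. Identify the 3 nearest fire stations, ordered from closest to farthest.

Distances from 36.012°N, 139.247°E:
A: √((-0.031·111.32)² + (-0.021·90.06)²) = √(11.90885 + 3.57686) = 3.935 km
B: √((-0.028·111.32)² + (-0.044·90.06)²) = √(9.71544 + 15.70252) = 5.042 km
C: √((0.031·111.32)² + (-0.034·90.06)²) = √(11.90885 + 9.37609) = 4.614 km
D: √((-0.039·111.32)² + (0.004·90.06)²) = √(18.84845 + 0.12977) = 4.356 km
E: √((0.009·111.32)² + (-0.035·90.06)²) = √(1.00376 + 9.93573) = 3.307 km
F: √((-0.023·111.32)² + (0.057·90.06)²) = √(6.55544 + 26.35200) = 5.737 km
G: √((-0.048·111.32)² + (0.025·90.06)²) = √(28.55150 + 5.06925) = 5.798 km
H: √((-0.037·111.32)² + (0.018·90.06)²) = √(16.96484 + 2.62790) = 4.426 km
I: √((-0.031·111.32)² + (-0.025·90.06)²) = √(11.90885 + 5.06925) = 4.120 km
J: √((0.027·111.32)² + (-0.022·90.06)²) = √(9.03387 + 3.92563) = 3.600 km
K: √((0.016·111.32)² + (0.001·90.06)²) = √(3.17239 + 0.00811) = 1.783 km
L: √((0.021·111.32)² + (0.032·90.06)²) = √(5.46493 + 8.30546) = 3.711 km
M: √((-0.042·111.32)² + (-0.002·90.06)²) = √(21.85974 + 0.03244) = 4.679 km
Sorted: K (1.783 km) < E (3.307 km) < J (3.600 km) < L (3.711 km) < A (3.935 km) < …

K, E, J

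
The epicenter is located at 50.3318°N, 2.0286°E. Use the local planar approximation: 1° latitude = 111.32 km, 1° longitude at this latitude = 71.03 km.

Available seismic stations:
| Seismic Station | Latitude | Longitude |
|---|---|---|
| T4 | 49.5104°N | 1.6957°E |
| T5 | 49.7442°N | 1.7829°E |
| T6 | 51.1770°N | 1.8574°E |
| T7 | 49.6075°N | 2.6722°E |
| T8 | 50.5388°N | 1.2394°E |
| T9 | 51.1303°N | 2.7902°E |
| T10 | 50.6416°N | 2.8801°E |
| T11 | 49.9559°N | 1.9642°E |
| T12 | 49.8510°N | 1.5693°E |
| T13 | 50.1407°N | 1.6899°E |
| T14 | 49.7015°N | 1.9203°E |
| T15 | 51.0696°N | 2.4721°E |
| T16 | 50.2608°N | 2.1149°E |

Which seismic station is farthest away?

T9

Distances from 50.3318°N, 2.0286°E:
T4: 94.4462 km
T5: 67.6998 km
T6: 94.8702 km
T7: 92.6871 km
T8: 60.6083 km
T9: 104.0562 km
T10: 69.6235 km
T11: 42.0945 km
T12: 62.6818 km
T13: 32.1144 km
T14: 70.5854 km
T15: 87.9660 km
T16: 10.0022 km
Maximum: T9 at 104.0562 km.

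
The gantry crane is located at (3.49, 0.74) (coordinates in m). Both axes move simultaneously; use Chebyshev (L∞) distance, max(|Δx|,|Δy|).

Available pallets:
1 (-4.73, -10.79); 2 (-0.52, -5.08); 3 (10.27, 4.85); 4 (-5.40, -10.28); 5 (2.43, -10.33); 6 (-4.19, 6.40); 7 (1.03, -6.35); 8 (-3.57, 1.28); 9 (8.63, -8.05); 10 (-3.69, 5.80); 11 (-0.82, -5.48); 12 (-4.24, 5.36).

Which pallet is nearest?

Distances from (3.49, 0.74):
1: max(|-8.22|, |-11.53|) = 11.53 m
2: max(|-4.01|, |-5.82|) = 5.82 m
3: max(|6.78|, |4.11|) = 6.78 m
4: max(|-8.89|, |-11.02|) = 11.02 m
5: max(|-1.06|, |-11.07|) = 11.07 m
6: max(|-7.68|, |5.66|) = 7.68 m
7: max(|-2.46|, |-7.09|) = 7.09 m
8: max(|-7.06|, |0.54|) = 7.06 m
9: max(|5.14|, |-8.79|) = 8.79 m
10: max(|-7.18|, |5.06|) = 7.18 m
11: max(|-4.31|, |-6.22|) = 6.22 m
12: max(|-7.73|, |4.62|) = 7.73 m
Minimum: 2 at 5.82 m.

2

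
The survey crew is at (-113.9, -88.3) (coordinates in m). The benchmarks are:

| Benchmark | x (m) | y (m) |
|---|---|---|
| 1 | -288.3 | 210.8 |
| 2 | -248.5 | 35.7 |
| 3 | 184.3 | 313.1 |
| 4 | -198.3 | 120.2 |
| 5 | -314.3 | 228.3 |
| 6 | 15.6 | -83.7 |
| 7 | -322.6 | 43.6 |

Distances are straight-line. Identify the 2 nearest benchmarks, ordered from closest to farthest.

6, 2

Distances from (-113.9, -88.3):
1: √((-174.4)² + (299.1)²) = √(30415.360 + 89460.810) = 346.2 m
2: √((-134.6)² + (124.0)²) = √(18117.160 + 15376.000) = 183.0 m
3: √((298.2)² + (401.4)²) = √(88923.240 + 161121.960) = 500.0 m
4: √((-84.4)² + (208.5)²) = √(7123.360 + 43472.250) = 224.9 m
5: √((-200.4)² + (316.6)²) = √(40160.160 + 100235.560) = 374.7 m
6: √((129.5)² + (4.6)²) = √(16770.250 + 21.160) = 129.6 m
7: √((-208.7)² + (131.9)²) = √(43555.690 + 17397.610) = 246.9 m
Sorted: 6 (129.6 m) < 2 (183.0 m) < 4 (224.9 m) < 7 (246.9 m) < …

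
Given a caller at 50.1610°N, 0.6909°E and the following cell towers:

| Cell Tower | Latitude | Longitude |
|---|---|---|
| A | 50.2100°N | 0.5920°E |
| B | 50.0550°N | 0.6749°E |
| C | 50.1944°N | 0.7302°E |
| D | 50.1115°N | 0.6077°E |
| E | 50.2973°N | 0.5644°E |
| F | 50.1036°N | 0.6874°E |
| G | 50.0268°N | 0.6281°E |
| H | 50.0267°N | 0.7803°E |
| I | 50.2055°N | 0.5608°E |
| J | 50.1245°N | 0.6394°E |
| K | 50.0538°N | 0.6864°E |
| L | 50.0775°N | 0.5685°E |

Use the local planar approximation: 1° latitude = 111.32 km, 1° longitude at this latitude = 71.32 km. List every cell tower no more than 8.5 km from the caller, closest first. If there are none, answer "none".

Distances from 50.1610°N, 0.6909°E:
A: √((0.0490·111.32)² + (-0.0989·71.32)²) = √(29.753534 + 49.752539) = 8.9166 km
B: √((-0.1060·111.32)² + (-0.0160·71.32)²) = √(139.238112 + 1.302155) = 11.8550 km
C: √((0.0334·111.32)² + (0.0393·71.32)²) = √(13.824178 + 7.856114) = 4.6562 km
D: √((-0.0495·111.32)² + (-0.0832·71.32)²) = √(30.363847 + 35.210267) = 8.0978 km
E: √((0.1363·111.32)² + (-0.1265·71.32)²) = √(230.217380 + 81.396123) = 17.6526 km
F: √((-0.0574·111.32)² + (-0.0035·71.32)²) = √(40.829135 + 0.062310) = 6.3946 km
G: √((-0.1342·111.32)² + (-0.0628·71.32)²) = √(223.178023 + 20.060509) = 15.5961 km
H: √((-0.1343·111.32)² + (0.0894·71.32)²) = √(223.510752 + 40.653478) = 16.2531 km
I: √((0.0445·111.32)² + (-0.1301·71.32)²) = √(24.539540 + 86.094868) = 10.5183 km
J: √((-0.0365·111.32)² + (-0.0515·71.32)²) = √(16.509432 + 13.490782) = 5.4772 km
K: √((-0.1072·111.32)² + (-0.0045·71.32)²) = √(142.408518 + 0.103002) = 11.9378 km
L: √((-0.0835·111.32)² + (-0.1224·71.32)²) = √(86.401115 + 76.205357) = 12.7517 km
Threshold 8.5 km: C (4.6562 km), J (5.4772 km), F (6.3946 km), D (8.0978 km) are within range.

C, J, F, D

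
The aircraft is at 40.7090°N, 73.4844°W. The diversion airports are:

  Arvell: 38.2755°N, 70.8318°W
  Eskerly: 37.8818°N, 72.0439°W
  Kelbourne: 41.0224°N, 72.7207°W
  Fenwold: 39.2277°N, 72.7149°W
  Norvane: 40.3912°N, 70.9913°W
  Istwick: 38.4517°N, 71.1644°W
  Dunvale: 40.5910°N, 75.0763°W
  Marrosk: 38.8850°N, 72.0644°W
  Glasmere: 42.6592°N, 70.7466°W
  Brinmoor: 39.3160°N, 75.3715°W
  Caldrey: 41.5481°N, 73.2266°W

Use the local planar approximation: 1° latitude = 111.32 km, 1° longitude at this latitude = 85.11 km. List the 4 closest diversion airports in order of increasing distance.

Distances from 40.7090°N, 73.4844°W:
Arvell: √((-2.4335·111.32)² + (2.6526·85.11)²) = √(73385.303804 + 50968.835542) = 352.6388 km
Eskerly: √((-2.8272·111.32)² + (1.4405·85.11)²) = √(99051.135749 + 15030.994167) = 337.7605 km
Kelbourne: √((0.3134·111.32)² + (0.7637·85.11)²) = √(1217.150774 + 4224.805912) = 73.7696 km
Fenwold: √((-1.4813·111.32)² + (0.7695·85.11)²) = √(27191.454620 + 4289.221057) = 177.4279 km
Norvane: √((-0.3178·111.32)² + (2.4931·85.11)²) = √(1251.567223 + 45023.637431) = 215.1167 km
Istwick: √((-2.2573·111.32)² + (2.3200·85.11)²) = √(63142.963155 + 38988.556007) = 319.5802 km
Dunvale: √((-0.1180·111.32)² + (-1.5919·85.11)²) = √(172.548191 + 18356.621218) = 136.1219 km
Marrosk: √((-1.8240·111.32)² + (1.4200·85.11)²) = √(41228.360353 + 14606.221078) = 236.2934 km
Glasmere: √((1.9502·111.32)² + (2.7378·85.11)²) = √(47130.787843 + 54295.597828) = 318.4751 km
Brinmoor: √((-1.3930·111.32)² + (-1.8871·85.11)²) = √(24046.320328 + 25795.919340) = 223.2538 km
Caldrey: √((0.8391·111.32)² + (0.2578·85.11)²) = √(8725.168796 + 481.423191) = 95.9510 km
Sorted: Kelbourne (73.7696 km) < Caldrey (95.9510 km) < Dunvale (136.1219 km) < Fenwold (177.4279 km) < Norvane (215.1167 km) < Brinmoor (223.2538 km) < …

Kelbourne, Caldrey, Dunvale, Fenwold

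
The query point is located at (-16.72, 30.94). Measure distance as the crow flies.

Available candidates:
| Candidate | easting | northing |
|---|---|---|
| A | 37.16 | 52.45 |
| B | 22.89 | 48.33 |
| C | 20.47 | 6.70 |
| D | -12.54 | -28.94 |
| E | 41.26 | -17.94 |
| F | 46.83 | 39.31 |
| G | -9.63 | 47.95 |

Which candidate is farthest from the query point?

E

Distances from (-16.72, 30.94):
A: 58.01
B: 43.26
C: 44.39
D: 60.03
E: 75.83
F: 64.10
G: 18.43
Maximum: E at 75.83.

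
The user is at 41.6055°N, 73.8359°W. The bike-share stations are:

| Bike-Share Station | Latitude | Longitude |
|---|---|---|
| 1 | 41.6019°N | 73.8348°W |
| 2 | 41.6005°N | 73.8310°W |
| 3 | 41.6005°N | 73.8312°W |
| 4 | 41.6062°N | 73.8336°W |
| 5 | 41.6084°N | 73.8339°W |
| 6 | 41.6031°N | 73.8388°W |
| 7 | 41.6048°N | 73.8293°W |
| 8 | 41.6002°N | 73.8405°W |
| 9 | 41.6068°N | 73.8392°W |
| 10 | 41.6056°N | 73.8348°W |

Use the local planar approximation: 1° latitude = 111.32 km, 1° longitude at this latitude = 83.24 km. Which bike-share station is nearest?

10

Distances from 41.6055°N, 73.8359°W:
1: 0.4111 km
2: 0.6900 km
3: 0.6803 km
4: 0.2067 km
5: 0.3632 km
6: 0.3601 km
7: 0.5549 km
8: 0.7034 km
9: 0.3105 km
10: 0.0922 km
Minimum: 10 at 0.0922 km.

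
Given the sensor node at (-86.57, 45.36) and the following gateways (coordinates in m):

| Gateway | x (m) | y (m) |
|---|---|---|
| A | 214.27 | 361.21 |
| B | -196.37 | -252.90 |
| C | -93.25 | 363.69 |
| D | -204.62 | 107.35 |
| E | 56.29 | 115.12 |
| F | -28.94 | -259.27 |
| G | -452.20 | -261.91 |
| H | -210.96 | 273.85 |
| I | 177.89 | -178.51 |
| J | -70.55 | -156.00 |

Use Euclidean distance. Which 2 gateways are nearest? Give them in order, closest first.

D, E

Distances from (-86.57, 45.36):
A: √((300.84)² + (315.85)²) = √(90504.7056 + 99761.2225) = 436.19 m
B: √((-109.80)² + (-298.26)²) = √(12056.0400 + 88959.0276) = 317.83 m
C: √((-6.68)² + (318.33)²) = √(44.6224 + 101333.9889) = 318.40 m
D: √((-118.05)² + (61.99)²) = √(13935.8025 + 3842.7601) = 133.34 m
E: √((142.86)² + (69.76)²) = √(20408.9796 + 4866.4576) = 158.98 m
F: √((57.63)² + (-304.63)²) = √(3321.2169 + 92799.4369) = 310.03 m
G: √((-365.63)² + (-307.27)²) = √(133685.2969 + 94414.8529) = 477.60 m
H: √((-124.39)² + (228.49)²) = √(15472.8721 + 52207.6801) = 260.15 m
I: √((264.46)² + (-223.87)²) = √(69939.0916 + 50117.7769) = 346.49 m
J: √((16.02)² + (-201.36)²) = √(256.6404 + 40545.8496) = 202.00 m
Sorted: D (133.34 m) < E (158.98 m) < J (202.00 m) < H (260.15 m) < …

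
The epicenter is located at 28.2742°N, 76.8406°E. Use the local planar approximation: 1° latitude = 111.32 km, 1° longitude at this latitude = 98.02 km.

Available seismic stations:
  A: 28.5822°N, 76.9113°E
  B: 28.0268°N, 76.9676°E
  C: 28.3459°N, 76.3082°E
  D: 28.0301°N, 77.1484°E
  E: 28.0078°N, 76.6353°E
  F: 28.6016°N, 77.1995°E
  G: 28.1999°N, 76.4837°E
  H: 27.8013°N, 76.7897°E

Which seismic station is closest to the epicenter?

B

Distances from 28.2742°N, 76.8406°E:
A: √((0.3080·111.32)² + (0.0707·98.02)²) = √(1175.568197 + 48.025094) = 34.9799 km
B: √((-0.2474·111.32)² + (0.1270·98.02)²) = √(758.482886 + 154.966148) = 30.2233 km
C: √((0.0717·111.32)² + (-0.5324·98.02)²) = √(63.706641 + 2723.362731) = 52.7927 km
D: √((-0.2441·111.32)² + (0.3078·98.02)²) = √(738.383450 + 910.262449) = 40.6035 km
E: √((-0.2664·111.32)² + (-0.2053·98.02)²) = √(879.457458 + 404.955494) = 35.8387 km
F: √((0.3274·111.32)² + (0.3589·98.02)²) = √(1328.323162 + 1237.588636) = 50.6548 km
G: √((-0.0743·111.32)² + (-0.3569·98.02)²) = √(68.410698 + 1223.833938) = 35.9478 km
H: √((-0.4729·111.32)² + (-0.0509·98.02)²) = √(2771.309454 + 24.892296) = 52.8791 km
Minimum: B at 30.2233 km.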